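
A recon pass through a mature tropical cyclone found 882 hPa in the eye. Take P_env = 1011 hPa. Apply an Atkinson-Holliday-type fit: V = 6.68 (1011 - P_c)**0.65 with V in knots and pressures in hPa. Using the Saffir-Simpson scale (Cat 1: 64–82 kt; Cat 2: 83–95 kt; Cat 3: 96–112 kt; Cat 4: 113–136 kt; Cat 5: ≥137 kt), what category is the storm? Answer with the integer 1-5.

5

ΔP = 1011 − 882 = 129 hPa.
V ≈ 6.68 × 129^0.65 = 6.68 × 23.54 ≈ 157 kt.
157 kt falls in the Category 5 band.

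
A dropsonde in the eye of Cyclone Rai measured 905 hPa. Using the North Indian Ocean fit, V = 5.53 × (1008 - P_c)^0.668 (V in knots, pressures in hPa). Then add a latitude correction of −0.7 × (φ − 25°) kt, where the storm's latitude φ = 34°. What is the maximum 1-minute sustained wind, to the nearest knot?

116 kt

ΔP = 1008 − 905 = 103 hPa.
103^0.668 ≈ 22.109.
V ≈ 5.53 × 22.109 ≈ 122.3 kt.
Latitude correction: −0.7 × (34 − 25) = -6.3 kt.
Corrected V ≈ 116 kt → 116 kt.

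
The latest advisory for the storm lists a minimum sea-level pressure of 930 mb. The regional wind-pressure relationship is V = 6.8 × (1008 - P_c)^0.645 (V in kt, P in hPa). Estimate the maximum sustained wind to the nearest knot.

ΔP = 1008 − 930 = 78 mb.
78^0.645 ≈ 16.611.
V ≈ 6.8 × 16.611 ≈ 113.0 kt.

113 kt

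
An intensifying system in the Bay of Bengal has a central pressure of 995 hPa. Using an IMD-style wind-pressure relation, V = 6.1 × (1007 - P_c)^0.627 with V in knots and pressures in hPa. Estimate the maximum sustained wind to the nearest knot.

29 kt

ΔP = 1007 − 995 = 12 hPa.
12^0.627 ≈ 4.749.
V ≈ 6.1 × 4.749 ≈ 29.0 kt.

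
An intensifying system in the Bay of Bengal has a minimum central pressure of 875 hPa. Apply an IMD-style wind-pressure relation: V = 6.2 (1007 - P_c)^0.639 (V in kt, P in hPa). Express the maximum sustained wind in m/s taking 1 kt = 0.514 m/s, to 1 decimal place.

ΔP = 1007 − 875 = 132 hPa.
V ≈ 6.2 × 132^0.639 = 6.2 × 22.649 ≈ 140.423 kt.
140.423 × 0.514 ≈ 72.18 m/s → 72.2 m/s.

72.2 m/s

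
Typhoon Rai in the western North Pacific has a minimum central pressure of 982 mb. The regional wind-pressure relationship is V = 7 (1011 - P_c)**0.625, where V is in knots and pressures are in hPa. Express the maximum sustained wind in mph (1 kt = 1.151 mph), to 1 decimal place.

66.1 mph

ΔP = 1011 − 982 = 29 mb.
V ≈ 7 × 29^0.625 = 7 × 8.203 ≈ 57.424 kt.
57.424 × 1.151 ≈ 66.10 mph → 66.1 mph.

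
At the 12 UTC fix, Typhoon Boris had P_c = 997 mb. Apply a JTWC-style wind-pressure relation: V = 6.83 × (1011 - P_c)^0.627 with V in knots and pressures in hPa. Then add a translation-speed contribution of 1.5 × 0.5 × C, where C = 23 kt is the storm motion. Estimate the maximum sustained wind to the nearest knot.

53 kt

ΔP = 1011 − 997 = 14 mb.
14^0.627 ≈ 5.231.
V ≈ 6.83 × 5.231 ≈ 35.7 kt.
Translation term: 1.5 × 0.5 × 23 = 17.25 kt.
Corrected V ≈ 52.95 kt → 53 kt.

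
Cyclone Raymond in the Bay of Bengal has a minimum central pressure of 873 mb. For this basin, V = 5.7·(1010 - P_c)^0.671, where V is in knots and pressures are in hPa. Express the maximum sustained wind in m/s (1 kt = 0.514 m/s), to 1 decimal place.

79.5 m/s

ΔP = 1010 − 873 = 137 mb.
V ≈ 5.7 × 137^0.671 = 5.7 × 27.148 ≈ 154.744 kt.
154.744 × 0.514 ≈ 79.54 m/s → 79.5 m/s.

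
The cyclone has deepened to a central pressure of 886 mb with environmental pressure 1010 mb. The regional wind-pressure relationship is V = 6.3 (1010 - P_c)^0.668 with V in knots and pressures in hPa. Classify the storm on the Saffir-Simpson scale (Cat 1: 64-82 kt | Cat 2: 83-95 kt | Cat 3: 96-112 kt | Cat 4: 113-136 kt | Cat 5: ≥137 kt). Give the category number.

5

ΔP = 1010 − 886 = 124 mb.
V ≈ 6.3 × 124^0.668 = 6.3 × 25.03 ≈ 158 kt.
158 kt falls in the Category 5 band.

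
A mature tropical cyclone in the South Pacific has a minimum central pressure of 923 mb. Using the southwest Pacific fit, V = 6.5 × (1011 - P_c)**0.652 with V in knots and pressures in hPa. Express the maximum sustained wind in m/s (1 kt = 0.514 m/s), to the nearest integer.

62 m/s

ΔP = 1011 − 923 = 88 mb.
V ≈ 6.5 × 88^0.652 = 6.5 × 18.527 ≈ 120.425 kt.
120.425 × 0.514 ≈ 61.90 m/s → 62 m/s.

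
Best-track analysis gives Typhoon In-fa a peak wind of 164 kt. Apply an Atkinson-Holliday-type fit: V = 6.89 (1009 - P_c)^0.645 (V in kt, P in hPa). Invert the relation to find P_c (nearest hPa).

873 hPa

ΔP = (V / 6.89)^(1/0.645) = (164/6.89)^1.550.
164/6.89 = 23.803; 23.803^1.550 ≈ 136.24 hPa.
P_c = 1009 − 136.24 = 872.76 ≈ 873 hPa.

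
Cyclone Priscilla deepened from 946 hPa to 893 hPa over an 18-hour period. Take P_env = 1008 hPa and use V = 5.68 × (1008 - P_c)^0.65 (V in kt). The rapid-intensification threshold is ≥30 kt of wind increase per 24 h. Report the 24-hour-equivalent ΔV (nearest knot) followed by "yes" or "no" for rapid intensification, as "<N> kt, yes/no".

V₁: ΔP = 62, V ≈ 5.68 × 62^0.65 ≈ 83.06 kt.
V₂: ΔP = 115, V ≈ 5.68 × 115^0.65 ≈ 124.11 kt.
ΔV over 18 h = 41.05 kt → 24 h equivalent = 41.05 × 24/18 ≈ 54.73 kt.
55 kt ≥ 30 kt ⇒ rapid intensification.

55 kt, yes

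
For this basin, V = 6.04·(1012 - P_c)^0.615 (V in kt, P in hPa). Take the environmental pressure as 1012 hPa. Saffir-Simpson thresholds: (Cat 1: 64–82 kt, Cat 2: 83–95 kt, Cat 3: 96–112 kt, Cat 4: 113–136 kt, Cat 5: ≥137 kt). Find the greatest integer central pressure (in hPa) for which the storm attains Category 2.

941 hPa

Category 2 begins at V = 83 kt.
Required ΔP = (83/6.04)^(1/0.615) = 13.742^1.626 ≈ 70.87 hPa.
P_c ≤ 1012 − 70.87 = 941.13, so the highest integer P_c is 941 hPa.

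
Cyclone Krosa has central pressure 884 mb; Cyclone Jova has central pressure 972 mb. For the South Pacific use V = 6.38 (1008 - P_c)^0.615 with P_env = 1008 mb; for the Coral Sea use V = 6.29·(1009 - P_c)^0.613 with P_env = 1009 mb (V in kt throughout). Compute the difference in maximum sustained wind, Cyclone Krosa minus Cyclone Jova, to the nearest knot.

Cyclone Krosa: ΔP = 124; V ≈ 6.38 × 124^0.615 ≈ 123.67 kt.
Cyclone Jova: ΔP = 37; V ≈ 6.29 × 37^0.613 ≈ 57.54 kt.
Difference ≈ 123.67 − 57.54 = 66.13 → 66 kt.

66 kt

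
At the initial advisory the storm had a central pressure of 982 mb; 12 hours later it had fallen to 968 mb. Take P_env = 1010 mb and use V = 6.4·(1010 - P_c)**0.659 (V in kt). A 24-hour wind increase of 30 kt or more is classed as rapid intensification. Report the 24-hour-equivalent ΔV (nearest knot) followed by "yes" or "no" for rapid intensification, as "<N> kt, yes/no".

V₁: ΔP = 28, V ≈ 6.4 × 28^0.659 ≈ 57.53 kt.
V₂: ΔP = 42, V ≈ 6.4 × 42^0.659 ≈ 75.15 kt.
ΔV over 12 h = 17.62 kt → 24 h equivalent = 17.62 × 24/12 ≈ 35.24 kt.
35 kt ≥ 30 kt ⇒ rapid intensification.

35 kt, yes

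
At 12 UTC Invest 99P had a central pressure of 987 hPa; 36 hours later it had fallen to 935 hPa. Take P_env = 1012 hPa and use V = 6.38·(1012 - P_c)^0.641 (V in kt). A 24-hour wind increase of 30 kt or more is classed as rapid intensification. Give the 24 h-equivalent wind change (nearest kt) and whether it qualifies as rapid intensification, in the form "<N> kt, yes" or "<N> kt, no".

35 kt, yes

V₁: ΔP = 25, V ≈ 6.38 × 25^0.641 ≈ 50.22 kt.
V₂: ΔP = 77, V ≈ 6.38 × 77^0.641 ≈ 103.29 kt.
ΔV over 36 h = 53.07 kt → 24 h equivalent = 53.07 × 24/36 ≈ 35.38 kt.
35 kt ≥ 30 kt ⇒ rapid intensification.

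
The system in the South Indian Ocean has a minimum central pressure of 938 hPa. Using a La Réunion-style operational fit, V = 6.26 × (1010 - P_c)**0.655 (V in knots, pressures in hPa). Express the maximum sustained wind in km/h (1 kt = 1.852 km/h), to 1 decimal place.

190.9 km/h

ΔP = 1010 − 938 = 72 hPa.
V ≈ 6.26 × 72^0.655 = 6.26 × 16.465 ≈ 103.069 kt.
103.069 × 1.852 ≈ 190.88 km/h → 190.9 km/h.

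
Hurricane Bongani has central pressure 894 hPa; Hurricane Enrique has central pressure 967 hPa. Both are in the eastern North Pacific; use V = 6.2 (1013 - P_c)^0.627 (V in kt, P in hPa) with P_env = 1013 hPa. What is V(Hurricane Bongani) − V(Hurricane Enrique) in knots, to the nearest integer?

Hurricane Bongani: ΔP = 119; V ≈ 6.2 × 119^0.627 ≈ 124.10 kt.
Hurricane Enrique: ΔP = 46; V ≈ 6.2 × 46^0.627 ≈ 68.38 kt.
Difference ≈ 124.10 − 68.38 = 55.72 → 56 kt.

56 kt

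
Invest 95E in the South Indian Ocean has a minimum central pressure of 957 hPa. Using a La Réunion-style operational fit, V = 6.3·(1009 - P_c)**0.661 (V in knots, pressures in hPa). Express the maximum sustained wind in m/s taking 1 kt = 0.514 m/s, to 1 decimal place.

44.1 m/s

ΔP = 1009 − 957 = 52 hPa.
V ≈ 6.3 × 52^0.661 = 6.3 × 13.623 ≈ 85.826 kt.
85.826 × 0.514 ≈ 44.11 m/s → 44.1 m/s.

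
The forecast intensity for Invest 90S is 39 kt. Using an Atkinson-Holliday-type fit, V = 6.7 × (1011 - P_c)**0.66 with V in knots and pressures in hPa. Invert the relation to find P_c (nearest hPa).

ΔP = (V / 6.7)^(1/0.66) = (39/6.7)^1.515.
39/6.7 = 5.821; 5.821^1.515 ≈ 14.42 hPa.
P_c = 1011 − 14.42 = 996.58 ≈ 997 hPa.

997 hPa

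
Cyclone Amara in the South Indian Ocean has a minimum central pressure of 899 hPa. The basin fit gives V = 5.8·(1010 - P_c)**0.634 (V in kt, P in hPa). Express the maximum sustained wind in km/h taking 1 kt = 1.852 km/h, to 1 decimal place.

ΔP = 1010 − 899 = 111 hPa.
V ≈ 5.8 × 111^0.634 = 5.8 × 19.803 ≈ 114.858 kt.
114.858 × 1.852 ≈ 212.72 km/h → 212.7 km/h.

212.7 km/h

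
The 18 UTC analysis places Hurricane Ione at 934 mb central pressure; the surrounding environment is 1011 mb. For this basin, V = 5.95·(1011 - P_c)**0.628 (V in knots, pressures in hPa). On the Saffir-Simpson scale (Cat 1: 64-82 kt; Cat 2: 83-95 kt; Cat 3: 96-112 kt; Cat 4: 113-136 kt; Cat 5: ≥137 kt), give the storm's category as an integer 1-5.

ΔP = 1011 − 934 = 77 mb.
V ≈ 5.95 × 77^0.628 = 5.95 × 15.30 ≈ 91 kt.
91 kt falls in the Category 2 band.

2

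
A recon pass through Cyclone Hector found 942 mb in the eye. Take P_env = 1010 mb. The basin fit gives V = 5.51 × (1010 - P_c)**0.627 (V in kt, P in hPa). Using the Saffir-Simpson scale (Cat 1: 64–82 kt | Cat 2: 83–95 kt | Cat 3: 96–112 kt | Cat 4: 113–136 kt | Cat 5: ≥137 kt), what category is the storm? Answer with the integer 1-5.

ΔP = 1010 − 942 = 68 mb.
V ≈ 5.51 × 68^0.627 = 5.51 × 14.09 ≈ 78 kt.
78 kt falls in the Category 1 band.

1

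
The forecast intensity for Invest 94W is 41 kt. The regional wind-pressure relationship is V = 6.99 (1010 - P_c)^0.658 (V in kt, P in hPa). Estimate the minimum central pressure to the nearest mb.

995 mb

ΔP = (V / 6.99)^(1/0.658) = (41/6.99)^1.520.
41/6.99 = 5.866; 5.866^1.520 ≈ 14.71 mb.
P_c = 1010 − 14.71 = 995.29 ≈ 995 mb.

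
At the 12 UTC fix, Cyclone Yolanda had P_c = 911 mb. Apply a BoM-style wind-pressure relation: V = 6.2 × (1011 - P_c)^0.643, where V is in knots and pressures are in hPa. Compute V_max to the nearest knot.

120 kt

ΔP = 1011 − 911 = 100 mb.
100^0.643 ≈ 19.320.
V ≈ 6.2 × 19.320 ≈ 119.8 kt.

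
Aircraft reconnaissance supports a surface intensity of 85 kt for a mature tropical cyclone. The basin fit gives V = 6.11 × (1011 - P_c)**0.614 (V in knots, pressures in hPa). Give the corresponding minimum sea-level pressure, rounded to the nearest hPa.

ΔP = (V / 6.11)^(1/0.614) = (85/6.11)^1.629.
85/6.11 = 13.912; 13.912^1.629 ≈ 72.81 hPa.
P_c = 1011 − 72.81 = 938.19 ≈ 938 hPa.

938 hPa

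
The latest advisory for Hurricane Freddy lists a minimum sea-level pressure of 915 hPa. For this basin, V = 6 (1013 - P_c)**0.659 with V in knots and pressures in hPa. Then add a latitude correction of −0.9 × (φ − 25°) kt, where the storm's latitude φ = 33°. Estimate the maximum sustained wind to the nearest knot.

116 kt

ΔP = 1013 − 915 = 98 hPa.
98^0.659 ≈ 20.522.
V ≈ 6 × 20.522 ≈ 123.1 kt.
Latitude correction: −0.9 × (33 − 25) = -7.2 kt.
Corrected V ≈ 115.9 kt → 116 kt.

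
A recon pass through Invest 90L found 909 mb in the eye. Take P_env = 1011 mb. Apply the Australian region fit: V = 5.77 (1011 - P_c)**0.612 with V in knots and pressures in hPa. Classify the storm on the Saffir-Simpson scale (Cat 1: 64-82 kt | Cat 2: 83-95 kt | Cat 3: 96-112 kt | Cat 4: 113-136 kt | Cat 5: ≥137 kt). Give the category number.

3

ΔP = 1011 − 909 = 102 mb.
V ≈ 5.77 × 102^0.612 = 5.77 × 16.95 ≈ 98 kt.
98 kt falls in the Category 3 band.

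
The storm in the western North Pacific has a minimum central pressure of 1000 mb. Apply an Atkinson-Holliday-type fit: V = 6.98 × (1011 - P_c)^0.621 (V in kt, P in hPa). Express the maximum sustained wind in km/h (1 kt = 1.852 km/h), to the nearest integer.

ΔP = 1011 − 1000 = 11 mb.
V ≈ 6.98 × 11^0.621 = 6.98 × 4.433 ≈ 30.943 kt.
30.943 × 1.852 ≈ 57.31 km/h → 57 km/h.

57 km/h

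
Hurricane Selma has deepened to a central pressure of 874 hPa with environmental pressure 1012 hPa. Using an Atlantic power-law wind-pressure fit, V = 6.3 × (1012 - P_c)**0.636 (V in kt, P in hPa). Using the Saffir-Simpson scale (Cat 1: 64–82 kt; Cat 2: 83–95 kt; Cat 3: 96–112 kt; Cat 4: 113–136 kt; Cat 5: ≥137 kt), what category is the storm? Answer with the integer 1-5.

5

ΔP = 1012 − 874 = 138 hPa.
V ≈ 6.3 × 138^0.636 = 6.3 × 22.96 ≈ 145 kt.
145 kt falls in the Category 5 band.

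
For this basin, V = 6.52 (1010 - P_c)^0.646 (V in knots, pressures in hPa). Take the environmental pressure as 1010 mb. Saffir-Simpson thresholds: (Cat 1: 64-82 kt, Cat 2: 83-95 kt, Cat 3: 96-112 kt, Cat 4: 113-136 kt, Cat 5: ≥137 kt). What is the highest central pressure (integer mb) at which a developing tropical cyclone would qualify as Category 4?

927 mb

Category 4 begins at V = 113 kt.
Required ΔP = (113/6.52)^(1/0.646) = 17.331^1.548 ≈ 82.74 mb.
P_c ≤ 1010 − 82.74 = 927.26, so the highest integer P_c is 927 mb.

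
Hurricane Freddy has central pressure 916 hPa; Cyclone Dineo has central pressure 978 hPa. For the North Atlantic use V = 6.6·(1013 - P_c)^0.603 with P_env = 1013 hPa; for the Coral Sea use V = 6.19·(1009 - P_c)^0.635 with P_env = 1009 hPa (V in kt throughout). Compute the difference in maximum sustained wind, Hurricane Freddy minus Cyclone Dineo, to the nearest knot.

49 kt

Hurricane Freddy: ΔP = 97; V ≈ 6.6 × 97^0.603 ≈ 104.13 kt.
Cyclone Dineo: ΔP = 31; V ≈ 6.19 × 31^0.635 ≈ 54.79 kt.
Difference ≈ 104.13 − 54.79 = 49.34 → 49 kt.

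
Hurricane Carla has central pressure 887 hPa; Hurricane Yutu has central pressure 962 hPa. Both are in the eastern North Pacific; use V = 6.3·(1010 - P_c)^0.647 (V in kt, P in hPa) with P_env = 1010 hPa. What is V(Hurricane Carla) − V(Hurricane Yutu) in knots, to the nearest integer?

Hurricane Carla: ΔP = 123; V ≈ 6.3 × 123^0.647 ≈ 141.75 kt.
Hurricane Yutu: ΔP = 48; V ≈ 6.3 × 48^0.647 ≈ 77.11 kt.
Difference ≈ 141.75 − 77.11 = 64.64 → 65 kt.

65 kt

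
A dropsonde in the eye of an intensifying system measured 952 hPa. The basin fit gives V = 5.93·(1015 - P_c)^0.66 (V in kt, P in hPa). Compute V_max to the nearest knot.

ΔP = 1015 − 952 = 63 hPa.
63^0.66 ≈ 15.402.
V ≈ 5.93 × 15.402 ≈ 91.3 kt.

91 kt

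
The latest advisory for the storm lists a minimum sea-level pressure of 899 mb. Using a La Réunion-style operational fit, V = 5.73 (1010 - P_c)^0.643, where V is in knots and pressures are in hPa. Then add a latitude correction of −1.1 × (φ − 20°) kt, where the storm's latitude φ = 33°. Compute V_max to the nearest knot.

104 kt

ΔP = 1010 − 899 = 111 mb.
111^0.643 ≈ 20.661.
V ≈ 5.73 × 20.661 ≈ 118.4 kt.
Latitude correction: −1.1 × (33 − 20) = -14.3 kt.
Corrected V ≈ 104.1 kt → 104 kt.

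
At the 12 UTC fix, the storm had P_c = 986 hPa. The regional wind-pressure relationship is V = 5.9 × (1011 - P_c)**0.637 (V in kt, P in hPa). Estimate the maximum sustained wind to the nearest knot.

ΔP = 1011 − 986 = 25 hPa.
25^0.637 ≈ 7.771.
V ≈ 5.9 × 7.771 ≈ 45.9 kt.

46 kt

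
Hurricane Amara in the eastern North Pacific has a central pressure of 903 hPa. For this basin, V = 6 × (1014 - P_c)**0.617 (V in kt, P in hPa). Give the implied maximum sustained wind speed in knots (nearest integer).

110 kt

ΔP = 1014 − 903 = 111 hPa.
111^0.617 ≈ 18.279.
V ≈ 6 × 18.279 ≈ 109.7 kt.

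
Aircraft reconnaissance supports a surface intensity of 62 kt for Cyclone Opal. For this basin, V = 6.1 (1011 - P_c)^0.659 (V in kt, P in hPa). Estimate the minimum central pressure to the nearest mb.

ΔP = (V / 6.1)^(1/0.659) = (62/6.1)^1.517.
62/6.1 = 10.164; 10.164^1.517 ≈ 33.74 mb.
P_c = 1011 − 33.74 = 977.26 ≈ 977 mb.

977 mb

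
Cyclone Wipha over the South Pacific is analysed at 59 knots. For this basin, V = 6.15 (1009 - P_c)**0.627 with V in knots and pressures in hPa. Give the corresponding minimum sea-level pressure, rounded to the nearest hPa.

972 hPa

ΔP = (V / 6.15)^(1/0.627) = (59/6.15)^1.595.
59/6.15 = 9.593; 9.593^1.595 ≈ 36.83 hPa.
P_c = 1009 − 36.83 = 972.17 ≈ 972 hPa.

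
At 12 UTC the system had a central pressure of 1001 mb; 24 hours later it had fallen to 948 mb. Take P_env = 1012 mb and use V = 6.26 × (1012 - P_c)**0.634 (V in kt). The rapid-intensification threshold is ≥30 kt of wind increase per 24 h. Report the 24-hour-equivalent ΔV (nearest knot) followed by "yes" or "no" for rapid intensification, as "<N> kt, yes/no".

59 kt, yes

V₁: ΔP = 11, V ≈ 6.26 × 11^0.634 ≈ 28.63 kt.
V₂: ΔP = 64, V ≈ 6.26 × 64^0.634 ≈ 87.44 kt.
ΔV over 24 h = 58.81 kt → 24 h equivalent = 58.81 × 24/24 ≈ 58.81 kt.
59 kt ≥ 30 kt ⇒ rapid intensification.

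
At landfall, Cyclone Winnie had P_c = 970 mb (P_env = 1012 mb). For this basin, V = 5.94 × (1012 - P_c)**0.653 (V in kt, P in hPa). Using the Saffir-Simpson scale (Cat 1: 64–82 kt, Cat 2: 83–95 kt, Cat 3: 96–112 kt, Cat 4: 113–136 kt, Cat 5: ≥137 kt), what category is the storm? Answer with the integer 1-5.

ΔP = 1012 − 970 = 42 mb.
V ≈ 5.94 × 42^0.653 = 5.94 × 11.48 ≈ 68 kt.
68 kt falls in the Category 1 band.

1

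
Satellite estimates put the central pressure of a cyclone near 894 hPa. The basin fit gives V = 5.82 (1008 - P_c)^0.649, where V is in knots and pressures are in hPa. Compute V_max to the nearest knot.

ΔP = 1008 − 894 = 114 hPa.
114^0.649 ≈ 21.624.
V ≈ 5.82 × 21.624 ≈ 125.9 kt.

126 kt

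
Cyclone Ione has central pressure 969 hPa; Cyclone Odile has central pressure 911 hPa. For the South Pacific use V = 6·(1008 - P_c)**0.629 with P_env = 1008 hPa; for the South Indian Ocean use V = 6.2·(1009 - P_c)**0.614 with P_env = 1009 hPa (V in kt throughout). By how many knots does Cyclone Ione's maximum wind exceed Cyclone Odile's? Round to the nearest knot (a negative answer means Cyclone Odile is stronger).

Cyclone Ione: ΔP = 39; V ≈ 6 × 39^0.629 ≈ 60.11 kt.
Cyclone Odile: ΔP = 98; V ≈ 6.2 × 98^0.614 ≈ 103.52 kt.
Difference ≈ 60.11 − 103.52 = -43.41 → -43 kt.

-43 kt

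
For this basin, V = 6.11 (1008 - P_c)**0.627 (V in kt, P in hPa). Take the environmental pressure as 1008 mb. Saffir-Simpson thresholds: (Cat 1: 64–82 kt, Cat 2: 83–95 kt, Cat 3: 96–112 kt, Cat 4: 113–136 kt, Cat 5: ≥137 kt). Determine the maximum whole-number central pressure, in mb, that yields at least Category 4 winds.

Category 4 begins at V = 113 kt.
Required ΔP = (113/6.11)^(1/0.627) = 18.494^1.595 ≈ 104.90 mb.
P_c ≤ 1008 − 104.90 = 903.10, so the highest integer P_c is 903 mb.

903 mb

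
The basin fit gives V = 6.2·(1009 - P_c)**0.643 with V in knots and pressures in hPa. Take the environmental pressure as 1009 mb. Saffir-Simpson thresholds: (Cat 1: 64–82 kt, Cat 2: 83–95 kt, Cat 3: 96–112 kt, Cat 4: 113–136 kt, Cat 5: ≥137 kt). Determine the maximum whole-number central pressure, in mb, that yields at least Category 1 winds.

971 mb

Category 1 begins at V = 64 kt.
Required ΔP = (64/6.2)^(1/0.643) = 10.323^1.555 ≈ 37.73 mb.
P_c ≤ 1009 − 37.73 = 971.27, so the highest integer P_c is 971 mb.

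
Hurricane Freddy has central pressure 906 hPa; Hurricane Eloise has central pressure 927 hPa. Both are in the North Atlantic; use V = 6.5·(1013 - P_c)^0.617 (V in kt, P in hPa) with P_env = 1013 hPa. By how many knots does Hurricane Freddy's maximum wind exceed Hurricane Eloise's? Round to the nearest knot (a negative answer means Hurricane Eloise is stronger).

15 kt

Hurricane Freddy: ΔP = 107; V ≈ 6.5 × 107^0.617 ≈ 116.16 kt.
Hurricane Eloise: ΔP = 86; V ≈ 6.5 × 86^0.617 ≈ 101.51 kt.
Difference ≈ 116.16 − 101.51 = 14.65 → 15 kt.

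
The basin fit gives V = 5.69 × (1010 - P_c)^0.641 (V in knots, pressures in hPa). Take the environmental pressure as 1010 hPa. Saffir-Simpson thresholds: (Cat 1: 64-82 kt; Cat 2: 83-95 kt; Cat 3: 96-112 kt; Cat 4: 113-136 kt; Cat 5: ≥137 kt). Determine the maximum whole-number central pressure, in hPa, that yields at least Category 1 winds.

Category 1 begins at V = 64 kt.
Required ΔP = (64/5.69)^(1/0.641) = 11.248^1.560 ≈ 43.62 hPa.
P_c ≤ 1010 − 43.62 = 966.38, so the highest integer P_c is 966 hPa.

966 hPa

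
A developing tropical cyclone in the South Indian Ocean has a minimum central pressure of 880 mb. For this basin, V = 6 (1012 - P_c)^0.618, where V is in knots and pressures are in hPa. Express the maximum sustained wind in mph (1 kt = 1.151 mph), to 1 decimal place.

ΔP = 1012 − 880 = 132 mb.
V ≈ 6 × 132^0.618 = 6 × 20.442 ≈ 122.650 kt.
122.650 × 1.151 ≈ 141.17 mph → 141.2 mph.

141.2 mph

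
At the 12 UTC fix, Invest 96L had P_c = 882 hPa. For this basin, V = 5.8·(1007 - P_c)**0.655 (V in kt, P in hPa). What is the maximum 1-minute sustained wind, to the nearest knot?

137 kt

ΔP = 1007 − 882 = 125 hPa.
125^0.655 ≈ 23.631.
V ≈ 5.8 × 23.631 ≈ 137.1 kt.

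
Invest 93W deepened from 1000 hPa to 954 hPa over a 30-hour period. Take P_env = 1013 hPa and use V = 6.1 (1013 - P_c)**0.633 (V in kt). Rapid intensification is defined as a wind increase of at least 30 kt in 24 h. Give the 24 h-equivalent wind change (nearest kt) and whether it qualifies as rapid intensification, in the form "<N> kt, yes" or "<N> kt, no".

40 kt, yes

V₁: ΔP = 13, V ≈ 6.1 × 13^0.633 ≈ 30.94 kt.
V₂: ΔP = 59, V ≈ 6.1 × 59^0.633 ≈ 80.59 kt.
ΔV over 30 h = 49.65 kt → 24 h equivalent = 49.65 × 24/30 ≈ 39.72 kt.
40 kt ≥ 30 kt ⇒ rapid intensification.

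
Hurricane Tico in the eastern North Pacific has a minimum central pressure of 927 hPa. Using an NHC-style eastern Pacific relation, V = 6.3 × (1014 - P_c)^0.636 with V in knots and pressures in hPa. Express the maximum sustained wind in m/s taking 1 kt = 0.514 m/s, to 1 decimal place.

55.4 m/s

ΔP = 1014 − 927 = 87 hPa.
V ≈ 6.3 × 87^0.636 = 6.3 × 17.121 ≈ 107.864 kt.
107.864 × 0.514 ≈ 55.44 m/s → 55.4 m/s.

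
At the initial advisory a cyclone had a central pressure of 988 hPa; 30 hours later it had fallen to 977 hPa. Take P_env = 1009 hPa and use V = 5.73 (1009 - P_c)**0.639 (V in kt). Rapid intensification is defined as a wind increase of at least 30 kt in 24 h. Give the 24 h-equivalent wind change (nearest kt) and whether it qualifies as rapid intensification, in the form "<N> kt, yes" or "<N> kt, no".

10 kt, no

V₁: ΔP = 21, V ≈ 5.73 × 21^0.639 ≈ 40.09 kt.
V₂: ΔP = 32, V ≈ 5.73 × 32^0.639 ≈ 52.47 kt.
ΔV over 30 h = 12.38 kt → 24 h equivalent = 12.38 × 24/30 ≈ 9.90 kt.
10 kt < 30 kt ⇒ not rapid intensification.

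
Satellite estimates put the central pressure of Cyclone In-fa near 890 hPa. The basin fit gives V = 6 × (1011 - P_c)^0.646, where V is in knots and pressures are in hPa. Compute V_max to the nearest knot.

133 kt

ΔP = 1011 − 890 = 121 hPa.
121^0.646 ≈ 22.155.
V ≈ 6 × 22.155 ≈ 132.9 kt.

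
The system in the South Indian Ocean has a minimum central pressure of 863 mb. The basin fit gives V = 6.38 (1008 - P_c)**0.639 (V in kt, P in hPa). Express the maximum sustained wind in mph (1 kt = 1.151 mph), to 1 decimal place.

176.6 mph

ΔP = 1008 − 863 = 145 mb.
V ≈ 6.38 × 145^0.639 = 6.38 × 24.050 ≈ 153.439 kt.
153.439 × 1.151 ≈ 176.61 mph → 176.6 mph.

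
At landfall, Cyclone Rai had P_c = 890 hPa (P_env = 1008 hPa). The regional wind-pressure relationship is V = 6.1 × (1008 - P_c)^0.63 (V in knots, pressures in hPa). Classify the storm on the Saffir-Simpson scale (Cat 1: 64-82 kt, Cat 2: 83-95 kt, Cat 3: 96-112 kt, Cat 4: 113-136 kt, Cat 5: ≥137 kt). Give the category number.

4

ΔP = 1008 − 890 = 118 hPa.
V ≈ 6.1 × 118^0.63 = 6.1 × 20.20 ≈ 123 kt.
123 kt falls in the Category 4 band.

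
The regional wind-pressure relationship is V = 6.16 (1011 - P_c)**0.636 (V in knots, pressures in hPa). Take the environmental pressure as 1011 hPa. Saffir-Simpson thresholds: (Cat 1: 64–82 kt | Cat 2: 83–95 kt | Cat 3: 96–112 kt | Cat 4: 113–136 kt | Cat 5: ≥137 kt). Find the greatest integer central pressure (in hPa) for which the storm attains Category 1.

971 hPa

Category 1 begins at V = 64 kt.
Required ΔP = (64/6.16)^(1/0.636) = 10.390^1.572 ≈ 39.67 hPa.
P_c ≤ 1011 − 39.67 = 971.33, so the highest integer P_c is 971 hPa.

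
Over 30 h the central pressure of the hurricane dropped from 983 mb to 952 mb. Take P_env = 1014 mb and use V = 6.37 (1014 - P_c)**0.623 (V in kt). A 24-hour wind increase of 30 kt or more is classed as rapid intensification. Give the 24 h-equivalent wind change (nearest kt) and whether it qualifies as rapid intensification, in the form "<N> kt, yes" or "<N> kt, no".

23 kt, no

V₁: ΔP = 31, V ≈ 6.37 × 31^0.623 ≈ 54.11 kt.
V₂: ΔP = 62, V ≈ 6.37 × 62^0.623 ≈ 83.33 kt.
ΔV over 30 h = 29.22 kt → 24 h equivalent = 29.22 × 24/30 ≈ 23.38 kt.
23 kt < 30 kt ⇒ not rapid intensification.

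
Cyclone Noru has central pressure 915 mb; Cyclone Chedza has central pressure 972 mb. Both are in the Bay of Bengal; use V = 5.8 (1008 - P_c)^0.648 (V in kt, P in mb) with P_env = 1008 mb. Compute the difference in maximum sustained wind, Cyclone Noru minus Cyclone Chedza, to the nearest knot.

Cyclone Noru: ΔP = 93; V ≈ 5.8 × 93^0.648 ≈ 109.40 kt.
Cyclone Chedza: ΔP = 36; V ≈ 5.8 × 36^0.648 ≈ 59.14 kt.
Difference ≈ 109.40 − 59.14 = 50.26 → 50 kt.

50 kt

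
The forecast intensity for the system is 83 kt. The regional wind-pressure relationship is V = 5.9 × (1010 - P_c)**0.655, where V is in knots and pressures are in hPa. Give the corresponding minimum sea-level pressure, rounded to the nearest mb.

ΔP = (V / 5.9)^(1/0.655) = (83/5.9)^1.527.
83/5.9 = 14.068; 14.068^1.527 ≈ 56.63 mb.
P_c = 1010 − 56.63 = 953.37 ≈ 953 mb.

953 mb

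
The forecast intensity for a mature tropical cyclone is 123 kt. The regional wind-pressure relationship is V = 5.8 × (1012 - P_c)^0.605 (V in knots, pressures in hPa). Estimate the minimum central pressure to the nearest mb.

856 mb

ΔP = (V / 5.8)^(1/0.605) = (123/5.8)^1.653.
123/5.8 = 21.207; 21.207^1.653 ≈ 155.78 mb.
P_c = 1012 − 155.78 = 856.22 ≈ 856 mb.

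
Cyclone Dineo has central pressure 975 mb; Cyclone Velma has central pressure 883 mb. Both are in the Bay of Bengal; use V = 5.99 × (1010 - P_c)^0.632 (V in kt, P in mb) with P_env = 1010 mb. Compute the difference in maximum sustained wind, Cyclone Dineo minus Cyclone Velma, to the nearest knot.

Cyclone Dineo: ΔP = 35; V ≈ 5.99 × 35^0.632 ≈ 56.66 kt.
Cyclone Velma: ΔP = 127; V ≈ 5.99 × 127^0.632 ≈ 127.95 kt.
Difference ≈ 56.66 − 127.95 = -71.29 → -71 kt.

-71 kt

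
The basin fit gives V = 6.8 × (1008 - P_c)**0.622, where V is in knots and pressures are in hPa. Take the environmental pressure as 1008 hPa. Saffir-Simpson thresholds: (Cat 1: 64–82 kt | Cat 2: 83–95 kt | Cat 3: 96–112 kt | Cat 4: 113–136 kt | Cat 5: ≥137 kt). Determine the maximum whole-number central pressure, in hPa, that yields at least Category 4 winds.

Category 4 begins at V = 113 kt.
Required ΔP = (113/6.8)^(1/0.622) = 16.618^1.608 ≈ 91.69 hPa.
P_c ≤ 1008 − 91.69 = 916.31, so the highest integer P_c is 916 hPa.

916 hPa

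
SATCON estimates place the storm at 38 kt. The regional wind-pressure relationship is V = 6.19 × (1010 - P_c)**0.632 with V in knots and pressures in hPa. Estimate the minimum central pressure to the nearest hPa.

ΔP = (V / 6.19)^(1/0.632) = (38/6.19)^1.582.
38/6.19 = 6.139; 6.139^1.582 ≈ 17.66 hPa.
P_c = 1010 − 17.66 = 992.34 ≈ 992 hPa.

992 hPa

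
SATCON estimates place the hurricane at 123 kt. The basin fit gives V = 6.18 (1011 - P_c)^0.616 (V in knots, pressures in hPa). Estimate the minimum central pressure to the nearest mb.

ΔP = (V / 6.18)^(1/0.616) = (123/6.18)^1.623.
123/6.18 = 19.903; 19.903^1.623 ≈ 128.42 mb.
P_c = 1011 − 128.42 = 882.58 ≈ 883 mb.

883 mb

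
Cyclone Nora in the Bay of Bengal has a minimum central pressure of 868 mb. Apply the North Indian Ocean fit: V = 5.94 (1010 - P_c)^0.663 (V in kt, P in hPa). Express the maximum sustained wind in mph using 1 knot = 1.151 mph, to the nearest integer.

183 mph

ΔP = 1010 − 868 = 142 mb.
V ≈ 5.94 × 142^0.663 = 5.94 × 26.728 ≈ 158.765 kt.
158.765 × 1.151 ≈ 182.74 mph → 183 mph.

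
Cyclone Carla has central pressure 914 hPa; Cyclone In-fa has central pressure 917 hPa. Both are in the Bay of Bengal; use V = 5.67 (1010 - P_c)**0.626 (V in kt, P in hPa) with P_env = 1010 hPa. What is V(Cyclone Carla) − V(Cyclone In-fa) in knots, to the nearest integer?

2 kt

Cyclone Carla: ΔP = 96; V ≈ 5.67 × 96^0.626 ≈ 98.74 kt.
Cyclone In-fa: ΔP = 93; V ≈ 5.67 × 93^0.626 ≈ 96.80 kt.
Difference ≈ 98.74 − 96.80 = 1.94 → 2 kt.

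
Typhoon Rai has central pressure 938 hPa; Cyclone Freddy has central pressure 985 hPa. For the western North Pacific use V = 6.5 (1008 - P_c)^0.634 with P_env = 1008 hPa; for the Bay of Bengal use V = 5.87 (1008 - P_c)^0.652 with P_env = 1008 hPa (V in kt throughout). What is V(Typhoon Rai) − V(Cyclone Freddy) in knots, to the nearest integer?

51 kt

Typhoon Rai: ΔP = 70; V ≈ 6.5 × 70^0.634 ≈ 96.10 kt.
Cyclone Freddy: ΔP = 23; V ≈ 5.87 × 23^0.652 ≈ 45.34 kt.
Difference ≈ 96.10 − 45.34 = 50.76 → 51 kt.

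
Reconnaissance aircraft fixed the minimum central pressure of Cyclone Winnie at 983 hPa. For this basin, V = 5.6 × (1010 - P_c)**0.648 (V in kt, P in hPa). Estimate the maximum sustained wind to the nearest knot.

47 kt

ΔP = 1010 − 983 = 27 hPa.
27^0.648 ≈ 8.463.
V ≈ 5.6 × 8.463 ≈ 47.4 kt.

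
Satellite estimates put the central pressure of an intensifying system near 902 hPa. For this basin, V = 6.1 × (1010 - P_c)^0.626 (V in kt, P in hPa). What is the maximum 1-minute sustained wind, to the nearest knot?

114 kt

ΔP = 1010 − 902 = 108 hPa.
108^0.626 ≈ 18.747.
V ≈ 6.1 × 18.747 ≈ 114.4 kt.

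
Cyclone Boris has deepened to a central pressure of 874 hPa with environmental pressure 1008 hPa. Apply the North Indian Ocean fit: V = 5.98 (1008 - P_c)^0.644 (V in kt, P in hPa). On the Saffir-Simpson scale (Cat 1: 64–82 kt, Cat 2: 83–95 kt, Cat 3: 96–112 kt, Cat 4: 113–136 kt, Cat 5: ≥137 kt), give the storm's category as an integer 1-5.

ΔP = 1008 − 874 = 134 hPa.
V ≈ 5.98 × 134^0.644 = 5.98 × 23.43 ≈ 140 kt.
140 kt falls in the Category 5 band.

5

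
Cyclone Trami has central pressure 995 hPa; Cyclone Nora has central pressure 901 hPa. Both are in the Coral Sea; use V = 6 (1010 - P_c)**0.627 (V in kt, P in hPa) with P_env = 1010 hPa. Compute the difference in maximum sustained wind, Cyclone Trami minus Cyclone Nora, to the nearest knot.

-81 kt

Cyclone Trami: ΔP = 15; V ≈ 6 × 15^0.627 ≈ 32.78 kt.
Cyclone Nora: ΔP = 109; V ≈ 6 × 109^0.627 ≈ 113.66 kt.
Difference ≈ 32.78 − 113.66 = -80.88 → -81 kt.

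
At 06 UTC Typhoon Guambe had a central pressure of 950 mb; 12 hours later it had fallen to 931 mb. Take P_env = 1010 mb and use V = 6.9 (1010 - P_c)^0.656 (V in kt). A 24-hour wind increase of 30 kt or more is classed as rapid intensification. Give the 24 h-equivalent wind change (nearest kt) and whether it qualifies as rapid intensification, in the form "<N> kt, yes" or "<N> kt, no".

V₁: ΔP = 60, V ≈ 6.9 × 60^0.656 ≈ 101.23 kt.
V₂: ΔP = 79, V ≈ 6.9 × 79^0.656 ≈ 121.25 kt.
ΔV over 12 h = 20.02 kt → 24 h equivalent = 20.02 × 24/12 ≈ 40.04 kt.
40 kt ≥ 30 kt ⇒ rapid intensification.

40 kt, yes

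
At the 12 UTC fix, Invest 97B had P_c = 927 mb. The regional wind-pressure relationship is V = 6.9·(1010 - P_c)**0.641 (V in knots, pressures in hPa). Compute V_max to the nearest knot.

ΔP = 1010 − 927 = 83 mb.
83^0.641 ≈ 16.987.
V ≈ 6.9 × 16.987 ≈ 117.2 kt.

117 kt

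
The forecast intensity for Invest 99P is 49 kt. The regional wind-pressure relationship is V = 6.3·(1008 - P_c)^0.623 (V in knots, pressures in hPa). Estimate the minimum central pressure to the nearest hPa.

ΔP = (V / 6.3)^(1/0.623) = (49/6.3)^1.605.
49/6.3 = 7.778; 7.778^1.605 ≈ 26.91 hPa.
P_c = 1008 − 26.91 = 981.09 ≈ 981 hPa.

981 hPa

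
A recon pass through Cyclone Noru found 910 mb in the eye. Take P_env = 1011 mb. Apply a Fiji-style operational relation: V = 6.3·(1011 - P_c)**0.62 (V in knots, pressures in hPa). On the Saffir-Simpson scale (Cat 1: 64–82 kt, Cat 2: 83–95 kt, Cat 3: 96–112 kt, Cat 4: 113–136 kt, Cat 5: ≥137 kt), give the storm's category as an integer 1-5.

3

ΔP = 1011 − 910 = 101 mb.
V ≈ 6.3 × 101^0.62 = 6.3 × 17.49 ≈ 110 kt.
110 kt falls in the Category 3 band.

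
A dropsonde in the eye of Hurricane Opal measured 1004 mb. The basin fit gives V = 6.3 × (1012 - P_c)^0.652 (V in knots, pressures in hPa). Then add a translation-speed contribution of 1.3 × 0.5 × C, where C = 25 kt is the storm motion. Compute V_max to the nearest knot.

ΔP = 1012 − 1004 = 8 mb.
8^0.652 ≈ 3.880.
V ≈ 6.3 × 3.880 ≈ 24.4 kt.
Translation term: 1.3 × 0.5 × 25 = 16.25 kt.
Corrected V ≈ 40.65 kt → 41 kt.

41 kt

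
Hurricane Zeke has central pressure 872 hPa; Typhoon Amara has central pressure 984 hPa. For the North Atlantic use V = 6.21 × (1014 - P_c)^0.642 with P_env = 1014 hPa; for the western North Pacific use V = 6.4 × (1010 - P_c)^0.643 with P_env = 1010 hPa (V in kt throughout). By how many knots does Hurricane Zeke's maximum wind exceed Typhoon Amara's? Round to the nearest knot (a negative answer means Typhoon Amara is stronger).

98 kt

Hurricane Zeke: ΔP = 142; V ≈ 6.21 × 142^0.642 ≈ 149.58 kt.
Typhoon Amara: ΔP = 26; V ≈ 6.4 × 26^0.643 ≈ 52.00 kt.
Difference ≈ 149.58 − 52.00 = 97.58 → 98 kt.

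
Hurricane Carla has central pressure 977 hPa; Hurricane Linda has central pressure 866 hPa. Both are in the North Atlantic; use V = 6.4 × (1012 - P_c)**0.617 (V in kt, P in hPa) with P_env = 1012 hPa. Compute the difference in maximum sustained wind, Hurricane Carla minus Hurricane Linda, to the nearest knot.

Hurricane Carla: ΔP = 35; V ≈ 6.4 × 35^0.617 ≈ 57.39 kt.
Hurricane Linda: ΔP = 146; V ≈ 6.4 × 146^0.617 ≈ 138.54 kt.
Difference ≈ 57.39 − 138.54 = -81.15 → -81 kt.

-81 kt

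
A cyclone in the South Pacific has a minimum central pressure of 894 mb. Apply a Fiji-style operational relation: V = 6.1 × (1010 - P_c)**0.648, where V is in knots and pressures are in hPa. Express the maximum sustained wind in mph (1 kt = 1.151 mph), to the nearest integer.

153 mph

ΔP = 1010 − 894 = 116 mb.
V ≈ 6.1 × 116^0.648 = 6.1 × 21.766 ≈ 132.770 kt.
132.770 × 1.151 ≈ 152.82 mph → 153 mph.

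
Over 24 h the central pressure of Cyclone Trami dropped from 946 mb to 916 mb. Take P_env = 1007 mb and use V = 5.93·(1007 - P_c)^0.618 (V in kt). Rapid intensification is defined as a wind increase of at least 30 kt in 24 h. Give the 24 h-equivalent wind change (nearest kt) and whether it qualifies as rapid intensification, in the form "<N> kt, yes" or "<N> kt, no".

V₁: ΔP = 61, V ≈ 5.93 × 61^0.618 ≈ 75.23 kt.
V₂: ΔP = 91, V ≈ 5.93 × 91^0.618 ≈ 96.33 kt.
ΔV over 24 h = 21.10 kt → 24 h equivalent = 21.10 × 24/24 ≈ 21.10 kt.
21 kt < 30 kt ⇒ not rapid intensification.

21 kt, no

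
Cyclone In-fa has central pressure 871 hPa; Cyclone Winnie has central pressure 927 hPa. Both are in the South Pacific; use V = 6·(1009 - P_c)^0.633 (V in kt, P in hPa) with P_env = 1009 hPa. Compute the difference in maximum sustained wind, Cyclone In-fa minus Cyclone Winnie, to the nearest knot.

38 kt

Cyclone In-fa: ΔP = 138; V ≈ 6 × 138^0.633 ≈ 135.74 kt.
Cyclone Winnie: ΔP = 82; V ≈ 6 × 82^0.633 ≈ 97.63 kt.
Difference ≈ 135.74 − 97.63 = 38.11 → 38 kt.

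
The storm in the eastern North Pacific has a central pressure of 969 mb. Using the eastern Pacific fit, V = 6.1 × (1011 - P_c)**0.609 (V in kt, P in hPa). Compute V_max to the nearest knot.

59 kt

ΔP = 1011 − 969 = 42 mb.
42^0.609 ≈ 9.740.
V ≈ 6.1 × 9.740 ≈ 59.4 kt.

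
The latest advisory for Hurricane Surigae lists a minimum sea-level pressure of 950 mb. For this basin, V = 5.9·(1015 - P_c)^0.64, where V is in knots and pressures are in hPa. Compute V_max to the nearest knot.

85 kt

ΔP = 1015 − 950 = 65 mb.
65^0.64 ≈ 14.463.
V ≈ 5.9 × 14.463 ≈ 85.3 kt.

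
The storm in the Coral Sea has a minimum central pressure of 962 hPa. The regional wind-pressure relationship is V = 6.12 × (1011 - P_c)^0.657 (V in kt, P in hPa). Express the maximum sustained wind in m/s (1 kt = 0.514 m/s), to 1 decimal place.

40.6 m/s

ΔP = 1011 − 962 = 49 hPa.
V ≈ 6.12 × 49^0.657 = 6.12 × 12.896 ≈ 78.924 kt.
78.924 × 0.514 ≈ 40.57 m/s → 40.6 m/s.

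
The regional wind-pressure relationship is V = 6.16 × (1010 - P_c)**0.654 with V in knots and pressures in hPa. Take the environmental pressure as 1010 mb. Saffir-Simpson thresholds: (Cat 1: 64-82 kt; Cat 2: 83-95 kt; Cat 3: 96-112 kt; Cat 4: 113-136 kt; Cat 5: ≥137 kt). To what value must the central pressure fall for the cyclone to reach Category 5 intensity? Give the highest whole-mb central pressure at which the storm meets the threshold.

Category 5 begins at V = 137 kt.
Required ΔP = (137/6.16)^(1/0.654) = 22.240^1.529 ≈ 114.77 mb.
P_c ≤ 1010 − 114.77 = 895.23, so the highest integer P_c is 895 mb.

895 mb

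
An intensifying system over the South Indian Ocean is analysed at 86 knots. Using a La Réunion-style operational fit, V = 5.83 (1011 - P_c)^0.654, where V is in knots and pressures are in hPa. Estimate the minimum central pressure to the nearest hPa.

950 hPa

ΔP = (V / 5.83)^(1/0.654) = (86/5.83)^1.529.
86/5.83 = 14.751; 14.751^1.529 ≈ 61.26 hPa.
P_c = 1011 − 61.26 = 949.74 ≈ 950 hPa.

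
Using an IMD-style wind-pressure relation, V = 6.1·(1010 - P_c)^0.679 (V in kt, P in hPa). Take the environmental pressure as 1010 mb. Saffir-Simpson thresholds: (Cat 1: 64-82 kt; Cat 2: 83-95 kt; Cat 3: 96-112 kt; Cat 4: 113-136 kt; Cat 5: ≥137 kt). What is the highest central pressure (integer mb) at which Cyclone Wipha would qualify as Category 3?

Category 3 begins at V = 96 kt.
Required ΔP = (96/6.1)^(1/0.679) = 15.738^1.473 ≈ 57.92 mb.
P_c ≤ 1010 − 57.92 = 952.08, so the highest integer P_c is 952 mb.

952 mb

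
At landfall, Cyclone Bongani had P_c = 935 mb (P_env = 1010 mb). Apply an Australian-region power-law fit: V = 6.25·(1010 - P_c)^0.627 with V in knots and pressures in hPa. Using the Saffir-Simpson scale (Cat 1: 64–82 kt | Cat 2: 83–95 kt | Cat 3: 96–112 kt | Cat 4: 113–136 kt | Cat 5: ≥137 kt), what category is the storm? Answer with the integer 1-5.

2

ΔP = 1010 − 935 = 75 mb.
V ≈ 6.25 × 75^0.627 = 6.25 × 14.99 ≈ 94 kt.
94 kt falls in the Category 2 band.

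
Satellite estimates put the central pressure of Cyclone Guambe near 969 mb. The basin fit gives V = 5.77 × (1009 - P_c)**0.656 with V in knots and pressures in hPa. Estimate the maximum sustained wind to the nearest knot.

ΔP = 1009 − 969 = 40 mb.
40^0.656 ≈ 11.245.
V ≈ 5.77 × 11.245 ≈ 64.9 kt.

65 kt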